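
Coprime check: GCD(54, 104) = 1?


Euclidean algorithm:
104 = 1 * 54 + 50
54 = 1 * 50 + 4
50 = 12 * 4 + 2
4 = 2 * 2 + 0
GCD(54, 104) = 2

No, not coprime (GCD = 2)


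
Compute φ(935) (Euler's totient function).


935 = 5 × 11 × 17
Prime factors: 5, 11, 17
φ(935) = 935 × (1-1/5) × (1-1/11) × (1-1/17)
= 935 × 4/5 × 10/11 × 16/17 = 640

φ(935) = 640


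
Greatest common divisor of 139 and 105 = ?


139 = 1 * 105 + 34
105 = 3 * 34 + 3
34 = 11 * 3 + 1
3 = 3 * 1 + 0
GCD = 1


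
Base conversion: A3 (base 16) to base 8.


A3 (base 16) = 163 (decimal)
163 (decimal) = 243 (base 8)


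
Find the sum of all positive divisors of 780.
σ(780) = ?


Divisors of 780: 1, 2, 3, 4, 5, 6, 10, 12, 13, 15, 20, 26, 30, 39, 52, 60, 65, 78, 130, 156, 195, 260, 390, 780
Sum = 1 + 2 + 3 + 4 + 5 + 6 + 10 + 12 + 13 + 15 + 20 + 26 + 30 + 39 + 52 + 60 + 65 + 78 + 130 + 156 + 195 + 260 + 390 + 780 = 2352

σ(780) = 2352


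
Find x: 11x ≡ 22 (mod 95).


GCD(11, 95) = 1, unique solution
a^(-1) mod 95 = 26
x = 26 * 22 mod 95 = 2

x ≡ 2 (mod 95)


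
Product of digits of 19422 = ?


1 × 9 × 4 × 2 × 2 = 144


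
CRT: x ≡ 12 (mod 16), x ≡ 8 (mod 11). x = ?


M = 16*11 = 176
M1 = M/16 = 11, M2 = M/11 = 16
M1^(-1) mod 16 = 3, M2^(-1) mod 11 = 9
x = 12*11*3 + 8*16*9 = 1548
1548 mod 176 = 140
Check: 140 mod 16 = 12 ✓, 140 mod 11 = 8 ✓

x ≡ 140 (mod 176)


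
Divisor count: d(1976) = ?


1976 = 2^3 × 13^1 × 19^1
d(1976) = (3+1) × (1+1) × (1+1) = 16

16 divisors


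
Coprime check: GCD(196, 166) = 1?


Euclidean algorithm:
196 = 1 * 166 + 30
166 = 5 * 30 + 16
30 = 1 * 16 + 14
16 = 1 * 14 + 2
14 = 7 * 2 + 0
GCD(196, 166) = 2

No, not coprime (GCD = 2)


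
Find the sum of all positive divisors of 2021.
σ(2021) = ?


Divisors of 2021: 1, 43, 47, 2021
Sum = 1 + 43 + 47 + 2021 = 2112

σ(2021) = 2112


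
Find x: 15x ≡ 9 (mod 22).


GCD(15, 22) = 1, unique solution
a^(-1) mod 22 = 3
x = 3 * 9 mod 22 = 5

x ≡ 5 (mod 22)


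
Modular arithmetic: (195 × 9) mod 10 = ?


195 × 9 = 1755
1755 mod 10 = 5


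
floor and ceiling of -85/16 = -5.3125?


-85/16 = -5.3125
floor = -6
ceil = -5

floor = -6, ceil = -5


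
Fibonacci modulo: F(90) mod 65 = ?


F(k) mod 65 for k=1..90:
1, 1, 2, 3, 5, 8, 13, 21, 34, 55, 24, 14, 38, 52, 25, 12, 37, 49, 21, 5, 26, 31, 57, 23, 15, 38, 53, 26, 14, 40, 54, 29, 18, 47, 0, 47, 47, 29, 11, 40, 51, 26, 12, 38, 50, 23, 8, 31, 39, 5, 44, 49, 28, 12, 40, 52, 27, 14, 41, 55, 31, 21, 52, 8, 60, 3, 63, 1, 64, 0, 64, 64, 63, 62, 60, 57, 52, 44, 31, 10, 41, 51, 27, 13, 40, 53, 28, 16, 44, 60
F(90) mod 65 = 60


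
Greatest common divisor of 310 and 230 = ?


310 = 1 * 230 + 80
230 = 2 * 80 + 70
80 = 1 * 70 + 10
70 = 7 * 10 + 0
GCD = 10


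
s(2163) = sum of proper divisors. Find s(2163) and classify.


Proper divisors: 1, 3, 7, 21, 103, 309, 721
Sum = 1 + 3 + 7 + 21 + 103 + 309 + 721 = 1165
1165 < 2163 → deficient

s(2163) = 1165 (deficient)


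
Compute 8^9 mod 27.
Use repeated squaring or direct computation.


8^1 mod 27 = 8
8^2 mod 27 = 10
8^3 mod 27 = 26
8^4 mod 27 = 19
8^5 mod 27 = 17
8^6 mod 27 = 1
8^7 mod 27 = 8
8^8 mod 27 = 10
8^9 mod 27 = 26


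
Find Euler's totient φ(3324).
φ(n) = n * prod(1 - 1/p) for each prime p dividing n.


3324 = 2^2 × 3 × 277
Prime factors: 2, 3, 277
φ(3324) = 3324 × (1-1/2) × (1-1/3) × (1-1/277)
= 3324 × 1/2 × 2/3 × 276/277 = 1104

φ(3324) = 1104


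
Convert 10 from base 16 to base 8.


10 (base 16) = 16 (decimal)
16 (decimal) = 20 (base 8)


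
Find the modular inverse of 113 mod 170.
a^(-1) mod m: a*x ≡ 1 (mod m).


Use the extended Euclidean algorithm on (170, 113); each row r = 170*s + 113*t:
r=170, s=1, t=0
r=113, s=0, t=1
q=1: r=57, s=1, t=-1   [170*(1) + 113*(-1) = 57]
q=1: r=56, s=-1, t=2   [170*(-1) + 113*(2) = 56]
q=1: r=1, s=2, t=-3   [170*(2) + 113*(-3) = 1]
q=56: r=0, s=-113, t=170   [170*(-113) + 113*(170) = 0]
GCD = 1 with t = -3, so 113*(-3) ≡ 1 (mod 170)
Inverse = -3 mod 170 = 167
Check: 113 * 167 = 18871 ≡ 1 (mod 170)

113^(-1) ≡ 167 (mod 170)


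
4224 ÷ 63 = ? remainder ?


4224 = 63 * 67 + 3
Check: 4221 + 3 = 4224

q = 67, r = 3


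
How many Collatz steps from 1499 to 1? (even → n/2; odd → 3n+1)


1499 → 4498 → 2249 → 6748 → 3374 → 1687 → 5062 → 2531 → 7594 → 3797 → 11392 → 5696 → 2848 → 1424 → 712 → 356 → 178 → 89 → 268 → 134 → 67 → 202 → 101 → 304 → 152 → 76 → 38 → 19 → 58 → 29 → 88 → 44 → 22 → 11 → 34 → 17 → 52 → 26 → 13 → 40 → 20 → 10 → 5 → 16 → 8 → 4 → 2 → 1
Total steps = 47

47 steps


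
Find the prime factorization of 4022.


4022 / 2 = 2011
2011 / 2011 = 1
4022 = 2 × 2011


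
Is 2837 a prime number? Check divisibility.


Check divisors up to sqrt(2837) = 53.2635
No divisors found.
2837 is prime.

Yes, 2837 is prime


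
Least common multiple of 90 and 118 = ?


GCD(90, 118) = 2
LCM = 90*118/2 = 10620/2 = 5310

LCM = 5310


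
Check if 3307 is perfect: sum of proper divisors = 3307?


Proper divisors of 3307: 1
Sum = 1 = 1

No, 3307 is not perfect (1 ≠ 3307)


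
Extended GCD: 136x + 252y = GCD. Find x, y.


Tabular extended Euclidean (each row: r = 136*s + 252*t):
r=136, s=1, t=0
r=252, s=0, t=1
q=0: r=136, s=1, t=0   [136*(1) + 252*(0) = 136]
q=1: r=116, s=-1, t=1   [136*(-1) + 252*(1) = 116]
q=1: r=20, s=2, t=-1   [136*(2) + 252*(-1) = 20]
q=5: r=16, s=-11, t=6   [136*(-11) + 252*(6) = 16]
q=1: r=4, s=13, t=-7   [136*(13) + 252*(-7) = 4]
q=4: r=0, s=-63, t=34   [136*(-63) + 252*(34) = 0]
GCD = 4; from the row with r=4: x=13, y=-7
Check: 136*(13) + 252*(-7) = 1768 - 1764 = 4

GCD = 4, x = 13, y = -7


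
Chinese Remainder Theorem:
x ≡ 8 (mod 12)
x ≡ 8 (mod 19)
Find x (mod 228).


M = 12*19 = 228
M1 = M/12 = 19, M2 = M/19 = 12
M1^(-1) mod 12 = 7, M2^(-1) mod 19 = 8
x = 8*19*7 + 8*12*8 = 1832
1832 mod 228 = 8
Check: 8 mod 12 = 8 ✓, 8 mod 19 = 8 ✓

x ≡ 8 (mod 228)


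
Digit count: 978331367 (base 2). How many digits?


978331367 in base 2 = 111010010100000010011011100111
Number of digits = 30

30 digits (base 2)


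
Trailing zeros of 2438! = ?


floor(2438/5) = 487
floor(2438/25) = 97
floor(2438/125) = 19
floor(2438/625) = 3
Total = 606

606 trailing zeros


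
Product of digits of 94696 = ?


9 × 4 × 6 × 9 × 6 = 11664


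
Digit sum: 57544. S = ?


5 + 7 + 5 + 4 + 4 = 25


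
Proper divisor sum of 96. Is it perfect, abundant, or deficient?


Proper divisors: 1, 2, 3, 4, 6, 8, 12, 16, 24, 32, 48
Sum = 1 + 2 + 3 + 4 + 6 + 8 + 12 + 16 + 24 + 32 + 48 = 156
156 > 96 → abundant

s(96) = 156 (abundant)


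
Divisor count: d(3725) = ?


3725 = 5^2 × 149^1
d(3725) = (2+1) × (1+1) = 6

6 divisors


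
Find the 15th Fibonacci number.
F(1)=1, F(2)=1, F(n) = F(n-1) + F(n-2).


Sequence: 1, 1, 2, 3, 5, 8, 13, 21, 34, 55, 89, 144, 233, 377, 610
F(15) = 610


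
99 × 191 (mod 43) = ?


99 × 191 = 18909
18909 mod 43 = 32


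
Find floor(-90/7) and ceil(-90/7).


-90/7 = -12.8571
floor = -13
ceil = -12

floor = -13, ceil = -12


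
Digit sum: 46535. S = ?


4 + 6 + 5 + 3 + 5 = 23


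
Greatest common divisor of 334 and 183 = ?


334 = 1 * 183 + 151
183 = 1 * 151 + 32
151 = 4 * 32 + 23
32 = 1 * 23 + 9
23 = 2 * 9 + 5
9 = 1 * 5 + 4
5 = 1 * 4 + 1
4 = 4 * 1 + 0
GCD = 1


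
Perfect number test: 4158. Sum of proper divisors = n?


Proper divisors of 4158: 1, 2, 3, 6, 7, 9, 11, 14, 18, 21, 22, 27, 33, 42, 54, 63, 66, 77, 99, 126, 154, 189, 198, 231, 297, 378, 462, 594, 693, 1386, 2079
Sum = 1 + 2 + 3 + 6 + 7 + 9 + 11 + 14 + 18 + 21 + 22 + 27 + 33 + 42 + 54 + 63 + 66 + 77 + 99 + 126 + 154 + 189 + 198 + 231 + 297 + 378 + 462 + 594 + 693 + 1386 + 2079 = 7362

No, 4158 is not perfect (7362 ≠ 4158)


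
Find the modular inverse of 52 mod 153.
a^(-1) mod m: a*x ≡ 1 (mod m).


Use the extended Euclidean algorithm on (153, 52); each row r = 153*s + 52*t:
r=153, s=1, t=0
r=52, s=0, t=1
q=2: r=49, s=1, t=-2   [153*(1) + 52*(-2) = 49]
q=1: r=3, s=-1, t=3   [153*(-1) + 52*(3) = 3]
q=16: r=1, s=17, t=-50   [153*(17) + 52*(-50) = 1]
q=3: r=0, s=-52, t=153   [153*(-52) + 52*(153) = 0]
GCD = 1 with t = -50, so 52*(-50) ≡ 1 (mod 153)
Inverse = -50 mod 153 = 103
Check: 52 * 103 = 5356 ≡ 1 (mod 153)

52^(-1) ≡ 103 (mod 153)


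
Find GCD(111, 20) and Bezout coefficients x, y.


Tabular extended Euclidean (each row: r = 111*s + 20*t):
r=111, s=1, t=0
r=20, s=0, t=1
q=5: r=11, s=1, t=-5   [111*(1) + 20*(-5) = 11]
q=1: r=9, s=-1, t=6   [111*(-1) + 20*(6) = 9]
q=1: r=2, s=2, t=-11   [111*(2) + 20*(-11) = 2]
q=4: r=1, s=-9, t=50   [111*(-9) + 20*(50) = 1]
q=2: r=0, s=20, t=-111   [111*(20) + 20*(-111) = 0]
GCD = 1; from the row with r=1: x=-9, y=50
Check: 111*(-9) + 20*(50) = -999 + 1000 = 1

GCD = 1, x = -9, y = 50


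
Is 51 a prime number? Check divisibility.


51 / 3 = 17 (exact division)
51 is NOT prime.

No, 51 is not prime


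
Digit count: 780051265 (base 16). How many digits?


780051265 in base 16 = 2E7EA341
Number of digits = 8

8 digits (base 16)


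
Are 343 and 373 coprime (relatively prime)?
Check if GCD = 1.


Euclidean algorithm:
373 = 1 * 343 + 30
343 = 11 * 30 + 13
30 = 2 * 13 + 4
13 = 3 * 4 + 1
4 = 4 * 1 + 0
GCD(343, 373) = 1

Yes, coprime (GCD = 1)


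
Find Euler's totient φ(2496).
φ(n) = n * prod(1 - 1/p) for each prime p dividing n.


2496 = 2^6 × 3 × 13
Prime factors: 2, 3, 13
φ(2496) = 2496 × (1-1/2) × (1-1/3) × (1-1/13)
= 2496 × 1/2 × 2/3 × 12/13 = 768

φ(2496) = 768


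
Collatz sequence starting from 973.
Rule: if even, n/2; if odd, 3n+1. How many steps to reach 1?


973 → 2920 → 1460 → 730 → 365 → 1096 → 548 → 274 → 137 → 412 → 206 → 103 → 310 → 155 → 466 → 233 → 700 → 350 → 175 → 526 → 263 → 790 → 395 → 1186 → 593 → 1780 → 890 → 445 → 1336 → 668 → 334 → 167 → 502 → 251 → 754 → 377 → 1132 → 566 → 283 → 850 → 425 → 1276 → 638 → 319 → 958 → 479 → 1438 → 719 → 2158 → 1079 → 3238 → 1619 → 4858 → 2429 → 7288 → 3644 → 1822 → 911 → 2734 → 1367 → 4102 → 2051 → 6154 → 3077 → 9232 → 4616 → 2308 → 1154 → 577 → 1732 → 866 → 433 → 1300 → 650 → 325 → 976 → 488 → 244 → 122 → 61 → 184 → 92 → 46 → 23 → 70 → 35 → 106 → 53 → 160 → 80 → 40 → 20 → 10 → 5 → 16 → 8 → 4 → 2 → 1
Total steps = 98

98 steps


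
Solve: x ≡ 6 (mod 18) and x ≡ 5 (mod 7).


M = 18*7 = 126
M1 = M/18 = 7, M2 = M/7 = 18
M1^(-1) mod 18 = 13, M2^(-1) mod 7 = 2
x = 6*7*13 + 5*18*2 = 726
726 mod 126 = 96
Check: 96 mod 18 = 6 ✓, 96 mod 7 = 5 ✓

x ≡ 96 (mod 126)


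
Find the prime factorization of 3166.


3166 / 2 = 1583
1583 / 1583 = 1
3166 = 2 × 1583


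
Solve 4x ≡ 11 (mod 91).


GCD(4, 91) = 1, unique solution
a^(-1) mod 91 = 23
x = 23 * 11 mod 91 = 71

x ≡ 71 (mod 91)


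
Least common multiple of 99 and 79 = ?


GCD(99, 79) = 1
LCM = 99*79/1 = 7821/1 = 7821

LCM = 7821


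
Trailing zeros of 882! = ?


floor(882/5) = 176
floor(882/25) = 35
floor(882/125) = 7
floor(882/625) = 1
Total = 219

219 trailing zeros


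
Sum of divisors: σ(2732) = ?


Divisors of 2732: 1, 2, 4, 683, 1366, 2732
Sum = 1 + 2 + 4 + 683 + 1366 + 2732 = 4788

σ(2732) = 4788


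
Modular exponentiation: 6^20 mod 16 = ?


6^1 mod 16 = 6
6^2 mod 16 = 4
6^3 mod 16 = 8
6^4 mod 16 = 0
6^5 mod 16 = 0
6^6 mod 16 = 0
6^7 mod 16 = 0
6^8 mod 16 = 0
6^9 mod 16 = 0
6^10 mod 16 = 0
6^11 mod 16 = 0
6^12 mod 16 = 0
6^13 mod 16 = 0
6^14 mod 16 = 0
6^15 mod 16 = 0
6^16 mod 16 = 0
6^17 mod 16 = 0
6^18 mod 16 = 0
6^19 mod 16 = 0
6^20 mod 16 = 0


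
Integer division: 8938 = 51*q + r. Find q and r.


8938 = 51 * 175 + 13
Check: 8925 + 13 = 8938

q = 175, r = 13


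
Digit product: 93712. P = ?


9 × 3 × 7 × 1 × 2 = 378


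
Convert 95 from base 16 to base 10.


95 (base 16) = 149 (decimal)
149 (decimal) = 149 (base 10)


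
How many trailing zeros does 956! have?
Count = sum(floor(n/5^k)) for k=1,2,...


floor(956/5) = 191
floor(956/25) = 38
floor(956/125) = 7
floor(956/625) = 1
Total = 237

237 trailing zeros


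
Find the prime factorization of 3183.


3183 / 3 = 1061
1061 / 1061 = 1
3183 = 3 × 1061


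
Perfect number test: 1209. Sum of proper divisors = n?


Proper divisors of 1209: 1, 3, 13, 31, 39, 93, 403
Sum = 1 + 3 + 13 + 31 + 39 + 93 + 403 = 583

No, 1209 is not perfect (583 ≠ 1209)


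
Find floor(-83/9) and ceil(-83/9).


-83/9 = -9.2222
floor = -10
ceil = -9

floor = -10, ceil = -9


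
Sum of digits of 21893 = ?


2 + 1 + 8 + 9 + 3 = 23


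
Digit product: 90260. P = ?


9 × 0 × 2 × 6 × 0 = 0


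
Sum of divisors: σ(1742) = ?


Divisors of 1742: 1, 2, 13, 26, 67, 134, 871, 1742
Sum = 1 + 2 + 13 + 26 + 67 + 134 + 871 + 1742 = 2856

σ(1742) = 2856


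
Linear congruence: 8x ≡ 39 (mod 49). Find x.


GCD(8, 49) = 1, unique solution
a^(-1) mod 49 = 43
x = 43 * 39 mod 49 = 11

x ≡ 11 (mod 49)


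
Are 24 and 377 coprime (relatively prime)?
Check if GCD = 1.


Euclidean algorithm:
377 = 15 * 24 + 17
24 = 1 * 17 + 7
17 = 2 * 7 + 3
7 = 2 * 3 + 1
3 = 3 * 1 + 0
GCD(24, 377) = 1

Yes, coprime (GCD = 1)


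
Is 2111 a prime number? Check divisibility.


Check divisors up to sqrt(2111) = 45.9456
No divisors found.
2111 is prime.

Yes, 2111 is prime


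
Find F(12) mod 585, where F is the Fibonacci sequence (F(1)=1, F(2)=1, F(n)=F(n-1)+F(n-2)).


F(k) mod 585 for k=1..12:
1, 1, 2, 3, 5, 8, 13, 21, 34, 55, 89, 144
F(12) mod 585 = 144


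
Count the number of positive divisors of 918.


918 = 2^1 × 3^3 × 17^1
d(918) = (1+1) × (3+1) × (1+1) = 16

16 divisors


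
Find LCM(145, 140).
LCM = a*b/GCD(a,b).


GCD(145, 140) = 5
LCM = 145*140/5 = 20300/5 = 4060

LCM = 4060


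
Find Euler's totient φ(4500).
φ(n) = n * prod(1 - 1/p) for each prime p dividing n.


4500 = 2^2 × 3^2 × 5^3
Prime factors: 2, 3, 5
φ(4500) = 4500 × (1-1/2) × (1-1/3) × (1-1/5)
= 4500 × 1/2 × 2/3 × 4/5 = 1200

φ(4500) = 1200


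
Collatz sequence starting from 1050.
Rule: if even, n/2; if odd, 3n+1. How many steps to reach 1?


1050 → 525 → 1576 → 788 → 394 → 197 → 592 → 296 → 148 → 74 → 37 → 112 → 56 → 28 → 14 → 7 → 22 → 11 → 34 → 17 → 52 → 26 → 13 → 40 → 20 → 10 → 5 → 16 → 8 → 4 → 2 → 1
Total steps = 31

31 steps


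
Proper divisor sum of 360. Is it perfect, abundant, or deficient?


Proper divisors: 1, 2, 3, 4, 5, 6, 8, 9, 10, 12, 15, 18, 20, 24, 30, 36, 40, 45, 60, 72, 90, 120, 180
Sum = 1 + 2 + 3 + 4 + 5 + 6 + 8 + 9 + 10 + 12 + 15 + 18 + 20 + 24 + 30 + 36 + 40 + 45 + 60 + 72 + 90 + 120 + 180 = 810
810 > 360 → abundant

s(360) = 810 (abundant)


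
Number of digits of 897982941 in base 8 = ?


897982941 in base 8 = 6541420735
Number of digits = 10

10 digits (base 8)


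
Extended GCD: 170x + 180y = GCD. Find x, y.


Tabular extended Euclidean (each row: r = 170*s + 180*t):
r=170, s=1, t=0
r=180, s=0, t=1
q=0: r=170, s=1, t=0   [170*(1) + 180*(0) = 170]
q=1: r=10, s=-1, t=1   [170*(-1) + 180*(1) = 10]
q=17: r=0, s=18, t=-17   [170*(18) + 180*(-17) = 0]
GCD = 10; from the row with r=10: x=-1, y=1
Check: 170*(-1) + 180*(1) = -170 + 180 = 10

GCD = 10, x = -1, y = 1


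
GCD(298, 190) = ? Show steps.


298 = 1 * 190 + 108
190 = 1 * 108 + 82
108 = 1 * 82 + 26
82 = 3 * 26 + 4
26 = 6 * 4 + 2
4 = 2 * 2 + 0
GCD = 2


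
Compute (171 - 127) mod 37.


171 - 127 = 44
44 mod 37 = 7


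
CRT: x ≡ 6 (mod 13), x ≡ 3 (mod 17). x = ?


M = 13*17 = 221
M1 = M/13 = 17, M2 = M/17 = 13
M1^(-1) mod 13 = 10, M2^(-1) mod 17 = 4
x = 6*17*10 + 3*13*4 = 1176
1176 mod 221 = 71
Check: 71 mod 13 = 6 ✓, 71 mod 17 = 3 ✓

x ≡ 71 (mod 221)


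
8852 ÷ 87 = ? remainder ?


8852 = 87 * 101 + 65
Check: 8787 + 65 = 8852

q = 101, r = 65


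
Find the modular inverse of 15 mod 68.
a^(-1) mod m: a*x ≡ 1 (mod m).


Use the extended Euclidean algorithm on (68, 15); each row r = 68*s + 15*t:
r=68, s=1, t=0
r=15, s=0, t=1
q=4: r=8, s=1, t=-4   [68*(1) + 15*(-4) = 8]
q=1: r=7, s=-1, t=5   [68*(-1) + 15*(5) = 7]
q=1: r=1, s=2, t=-9   [68*(2) + 15*(-9) = 1]
q=7: r=0, s=-15, t=68   [68*(-15) + 15*(68) = 0]
GCD = 1 with t = -9, so 15*(-9) ≡ 1 (mod 68)
Inverse = -9 mod 68 = 59
Check: 15 * 59 = 885 ≡ 1 (mod 68)

15^(-1) ≡ 59 (mod 68)


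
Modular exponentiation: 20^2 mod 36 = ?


20^1 mod 36 = 20
20^2 mod 36 = 4


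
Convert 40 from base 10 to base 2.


40 (base 10) = 40 (decimal)
40 (decimal) = 101000 (base 2)


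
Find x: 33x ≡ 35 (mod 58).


GCD(33, 58) = 1, unique solution
a^(-1) mod 58 = 51
x = 51 * 35 mod 58 = 45

x ≡ 45 (mod 58)


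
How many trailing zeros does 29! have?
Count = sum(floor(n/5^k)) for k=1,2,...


floor(29/5) = 5
floor(29/25) = 1
Total = 6

6 trailing zeros


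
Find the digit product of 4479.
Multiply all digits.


4 × 4 × 7 × 9 = 1008


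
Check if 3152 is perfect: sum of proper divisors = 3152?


Proper divisors of 3152: 1, 2, 4, 8, 16, 197, 394, 788, 1576
Sum = 1 + 2 + 4 + 8 + 16 + 197 + 394 + 788 + 1576 = 2986

No, 3152 is not perfect (2986 ≠ 3152)


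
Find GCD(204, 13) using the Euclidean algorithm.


204 = 15 * 13 + 9
13 = 1 * 9 + 4
9 = 2 * 4 + 1
4 = 4 * 1 + 0
GCD = 1


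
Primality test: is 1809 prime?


1809 / 3 = 603 (exact division)
1809 is NOT prime.

No, 1809 is not prime


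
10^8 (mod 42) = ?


10^1 mod 42 = 10
10^2 mod 42 = 16
10^3 mod 42 = 34
10^4 mod 42 = 4
10^5 mod 42 = 40
10^6 mod 42 = 22
10^7 mod 42 = 10
10^8 mod 42 = 16


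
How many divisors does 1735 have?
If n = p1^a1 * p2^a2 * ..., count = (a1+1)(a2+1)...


1735 = 5^1 × 347^1
d(1735) = (1+1) × (1+1) = 4

4 divisors


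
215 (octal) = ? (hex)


215 (base 8) = 141 (decimal)
141 (decimal) = 8D (base 16)


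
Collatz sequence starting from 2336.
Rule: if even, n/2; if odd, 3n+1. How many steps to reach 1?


2336 → 1168 → 584 → 292 → 146 → 73 → 220 → 110 → 55 → 166 → 83 → 250 → 125 → 376 → 188 → 94 → 47 → 142 → 71 → 214 → 107 → 322 → 161 → 484 → 242 → 121 → 364 → 182 → 91 → 274 → 137 → 412 → 206 → 103 → 310 → 155 → 466 → 233 → 700 → 350 → 175 → 526 → 263 → 790 → 395 → 1186 → 593 → 1780 → 890 → 445 → 1336 → 668 → 334 → 167 → 502 → 251 → 754 → 377 → 1132 → 566 → 283 → 850 → 425 → 1276 → 638 → 319 → 958 → 479 → 1438 → 719 → 2158 → 1079 → 3238 → 1619 → 4858 → 2429 → 7288 → 3644 → 1822 → 911 → 2734 → 1367 → 4102 → 2051 → 6154 → 3077 → 9232 → 4616 → 2308 → 1154 → 577 → 1732 → 866 → 433 → 1300 → 650 → 325 → 976 → 488 → 244 → 122 → 61 → 184 → 92 → 46 → 23 → 70 → 35 → 106 → 53 → 160 → 80 → 40 → 20 → 10 → 5 → 16 → 8 → 4 → 2 → 1
Total steps = 120

120 steps


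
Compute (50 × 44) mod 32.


50 × 44 = 2200
2200 mod 32 = 24


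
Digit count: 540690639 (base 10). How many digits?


540690639 has 9 digits in base 10
floor(log10(540690639)) + 1 = floor(8.7329) + 1 = 9

9 digits (base 10)


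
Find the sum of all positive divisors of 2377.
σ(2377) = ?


Divisors of 2377: 1, 2377
Sum = 1 + 2377 = 2378

σ(2377) = 2378


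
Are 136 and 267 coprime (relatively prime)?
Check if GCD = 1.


Euclidean algorithm:
267 = 1 * 136 + 131
136 = 1 * 131 + 5
131 = 26 * 5 + 1
5 = 5 * 1 + 0
GCD(136, 267) = 1

Yes, coprime (GCD = 1)


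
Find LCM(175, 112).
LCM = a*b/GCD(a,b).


GCD(175, 112) = 7
LCM = 175*112/7 = 19600/7 = 2800

LCM = 2800


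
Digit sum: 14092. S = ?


1 + 4 + 0 + 9 + 2 = 16


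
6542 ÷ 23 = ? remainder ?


6542 = 23 * 284 + 10
Check: 6532 + 10 = 6542

q = 284, r = 10


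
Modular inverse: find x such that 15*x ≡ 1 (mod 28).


Use the extended Euclidean algorithm on (28, 15); each row r = 28*s + 15*t:
r=28, s=1, t=0
r=15, s=0, t=1
q=1: r=13, s=1, t=-1   [28*(1) + 15*(-1) = 13]
q=1: r=2, s=-1, t=2   [28*(-1) + 15*(2) = 2]
q=6: r=1, s=7, t=-13   [28*(7) + 15*(-13) = 1]
q=2: r=0, s=-15, t=28   [28*(-15) + 15*(28) = 0]
GCD = 1 with t = -13, so 15*(-13) ≡ 1 (mod 28)
Inverse = -13 mod 28 = 15
Check: 15 * 15 = 225 ≡ 1 (mod 28)

15^(-1) ≡ 15 (mod 28)


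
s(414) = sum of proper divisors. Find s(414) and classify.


Proper divisors: 1, 2, 3, 6, 9, 18, 23, 46, 69, 138, 207
Sum = 1 + 2 + 3 + 6 + 9 + 18 + 23 + 46 + 69 + 138 + 207 = 522
522 > 414 → abundant

s(414) = 522 (abundant)


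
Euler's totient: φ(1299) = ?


1299 = 3 × 433
Prime factors: 3, 433
φ(1299) = 1299 × (1-1/3) × (1-1/433)
= 1299 × 2/3 × 432/433 = 864

φ(1299) = 864


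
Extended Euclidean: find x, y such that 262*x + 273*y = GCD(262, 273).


Tabular extended Euclidean (each row: r = 262*s + 273*t):
r=262, s=1, t=0
r=273, s=0, t=1
q=0: r=262, s=1, t=0   [262*(1) + 273*(0) = 262]
q=1: r=11, s=-1, t=1   [262*(-1) + 273*(1) = 11]
q=23: r=9, s=24, t=-23   [262*(24) + 273*(-23) = 9]
q=1: r=2, s=-25, t=24   [262*(-25) + 273*(24) = 2]
q=4: r=1, s=124, t=-119   [262*(124) + 273*(-119) = 1]
q=2: r=0, s=-273, t=262   [262*(-273) + 273*(262) = 0]
GCD = 1; from the row with r=1: x=124, y=-119
Check: 262*(124) + 273*(-119) = 32488 - 32487 = 1

GCD = 1, x = 124, y = -119


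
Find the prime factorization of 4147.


4147 / 11 = 377
377 / 13 = 29
29 / 29 = 1
4147 = 11 × 13 × 29


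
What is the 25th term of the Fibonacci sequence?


Sequence: 1, 1, 2, 3, 5, 8, 13, 21, 34, 55, 89, 144, 233, 377, 610, 987, 1597, 2584, 4181, 6765, 10946, 17711, 28657, 46368, 75025
F(25) = 75025


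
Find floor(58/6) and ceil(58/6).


58/6 = 9.6667
floor = 9
ceil = 10

floor = 9, ceil = 10


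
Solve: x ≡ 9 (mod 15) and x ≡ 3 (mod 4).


M = 15*4 = 60
M1 = M/15 = 4, M2 = M/4 = 15
M1^(-1) mod 15 = 4, M2^(-1) mod 4 = 3
x = 9*4*4 + 3*15*3 = 279
279 mod 60 = 39
Check: 39 mod 15 = 9 ✓, 39 mod 4 = 3 ✓

x ≡ 39 (mod 60)


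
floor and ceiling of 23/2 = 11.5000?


23/2 = 11.5000
floor = 11
ceil = 12

floor = 11, ceil = 12


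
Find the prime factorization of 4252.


4252 / 2 = 2126
2126 / 2 = 1063
1063 / 1063 = 1
4252 = 2^2 × 1063


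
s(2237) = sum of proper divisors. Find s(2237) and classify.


Proper divisors: 1
Sum = 1 = 1
1 < 2237 → deficient

s(2237) = 1 (deficient)


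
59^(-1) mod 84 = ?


Use the extended Euclidean algorithm on (84, 59); each row r = 84*s + 59*t:
r=84, s=1, t=0
r=59, s=0, t=1
q=1: r=25, s=1, t=-1   [84*(1) + 59*(-1) = 25]
q=2: r=9, s=-2, t=3   [84*(-2) + 59*(3) = 9]
q=2: r=7, s=5, t=-7   [84*(5) + 59*(-7) = 7]
q=1: r=2, s=-7, t=10   [84*(-7) + 59*(10) = 2]
q=3: r=1, s=26, t=-37   [84*(26) + 59*(-37) = 1]
q=2: r=0, s=-59, t=84   [84*(-59) + 59*(84) = 0]
GCD = 1 with t = -37, so 59*(-37) ≡ 1 (mod 84)
Inverse = -37 mod 84 = 47
Check: 59 * 47 = 2773 ≡ 1 (mod 84)

59^(-1) ≡ 47 (mod 84)


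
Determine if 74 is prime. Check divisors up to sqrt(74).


74 / 2 = 37 (exact division)
74 is NOT prime.

No, 74 is not prime


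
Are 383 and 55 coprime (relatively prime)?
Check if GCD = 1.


Euclidean algorithm:
383 = 6 * 55 + 53
55 = 1 * 53 + 2
53 = 26 * 2 + 1
2 = 2 * 1 + 0
GCD(383, 55) = 1

Yes, coprime (GCD = 1)


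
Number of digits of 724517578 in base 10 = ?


724517578 has 9 digits in base 10
floor(log10(724517578)) + 1 = floor(8.8600) + 1 = 9

9 digits (base 10)


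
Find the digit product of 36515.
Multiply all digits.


3 × 6 × 5 × 1 × 5 = 450


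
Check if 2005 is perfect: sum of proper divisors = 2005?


Proper divisors of 2005: 1, 5, 401
Sum = 1 + 5 + 401 = 407

No, 2005 is not perfect (407 ≠ 2005)


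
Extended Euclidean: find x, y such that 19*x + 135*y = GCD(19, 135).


Tabular extended Euclidean (each row: r = 19*s + 135*t):
r=19, s=1, t=0
r=135, s=0, t=1
q=0: r=19, s=1, t=0   [19*(1) + 135*(0) = 19]
q=7: r=2, s=-7, t=1   [19*(-7) + 135*(1) = 2]
q=9: r=1, s=64, t=-9   [19*(64) + 135*(-9) = 1]
q=2: r=0, s=-135, t=19   [19*(-135) + 135*(19) = 0]
GCD = 1; from the row with r=1: x=64, y=-9
Check: 19*(64) + 135*(-9) = 1216 - 1215 = 1

GCD = 1, x = 64, y = -9


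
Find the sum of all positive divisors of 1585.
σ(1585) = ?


Divisors of 1585: 1, 5, 317, 1585
Sum = 1 + 5 + 317 + 1585 = 1908

σ(1585) = 1908


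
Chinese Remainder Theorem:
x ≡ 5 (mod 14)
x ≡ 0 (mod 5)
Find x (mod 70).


M = 14*5 = 70
M1 = M/14 = 5, M2 = M/5 = 14
M1^(-1) mod 14 = 3, M2^(-1) mod 5 = 4
x = 5*5*3 + 0*14*4 = 75
75 mod 70 = 5
Check: 5 mod 14 = 5 ✓, 5 mod 5 = 0 ✓

x ≡ 5 (mod 70)


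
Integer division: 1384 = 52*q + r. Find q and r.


1384 = 52 * 26 + 32
Check: 1352 + 32 = 1384

q = 26, r = 32


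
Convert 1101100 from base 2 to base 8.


1101100 (base 2) = 108 (decimal)
108 (decimal) = 154 (base 8)


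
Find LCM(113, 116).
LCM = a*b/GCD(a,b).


GCD(113, 116) = 1
LCM = 113*116/1 = 13108/1 = 13108

LCM = 13108


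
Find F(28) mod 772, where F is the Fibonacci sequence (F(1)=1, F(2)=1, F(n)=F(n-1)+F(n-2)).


F(k) mod 772 for k=1..28:
1, 1, 2, 3, 5, 8, 13, 21, 34, 55, 89, 144, 233, 377, 610, 215, 53, 268, 321, 589, 138, 727, 93, 48, 141, 189, 330, 519
F(28) mod 772 = 519


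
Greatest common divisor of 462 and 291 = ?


462 = 1 * 291 + 171
291 = 1 * 171 + 120
171 = 1 * 120 + 51
120 = 2 * 51 + 18
51 = 2 * 18 + 15
18 = 1 * 15 + 3
15 = 5 * 3 + 0
GCD = 3


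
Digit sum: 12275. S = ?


1 + 2 + 2 + 7 + 5 = 17


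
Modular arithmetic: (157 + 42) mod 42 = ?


157 + 42 = 199
199 mod 42 = 31


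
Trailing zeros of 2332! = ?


floor(2332/5) = 466
floor(2332/25) = 93
floor(2332/125) = 18
floor(2332/625) = 3
Total = 580

580 trailing zeros


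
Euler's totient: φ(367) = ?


367 = 367
Prime factors: 367
φ(367) = 367 × (1-1/367)
= 367 × 366/367 = 366

φ(367) = 366


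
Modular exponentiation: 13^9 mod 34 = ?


13^1 mod 34 = 13
13^2 mod 34 = 33
13^3 mod 34 = 21
13^4 mod 34 = 1
13^5 mod 34 = 13
13^6 mod 34 = 33
13^7 mod 34 = 21
13^8 mod 34 = 1
13^9 mod 34 = 13


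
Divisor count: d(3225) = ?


3225 = 3^1 × 5^2 × 43^1
d(3225) = (1+1) × (2+1) × (1+1) = 12

12 divisors


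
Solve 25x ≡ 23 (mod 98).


GCD(25, 98) = 1, unique solution
a^(-1) mod 98 = 51
x = 51 * 23 mod 98 = 95

x ≡ 95 (mod 98)


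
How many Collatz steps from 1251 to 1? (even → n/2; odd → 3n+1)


1251 → 3754 → 1877 → 5632 → 2816 → 1408 → 704 → 352 → 176 → 88 → 44 → 22 → 11 → 34 → 17 → 52 → 26 → 13 → 40 → 20 → 10 → 5 → 16 → 8 → 4 → 2 → 1
Total steps = 26

26 steps


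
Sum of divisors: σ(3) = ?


Divisors of 3: 1, 3
Sum = 1 + 3 = 4

σ(3) = 4


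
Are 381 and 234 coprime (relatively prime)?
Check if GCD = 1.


Euclidean algorithm:
381 = 1 * 234 + 147
234 = 1 * 147 + 87
147 = 1 * 87 + 60
87 = 1 * 60 + 27
60 = 2 * 27 + 6
27 = 4 * 6 + 3
6 = 2 * 3 + 0
GCD(381, 234) = 3

No, not coprime (GCD = 3)


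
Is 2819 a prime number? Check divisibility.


Check divisors up to sqrt(2819) = 53.0943
No divisors found.
2819 is prime.

Yes, 2819 is prime


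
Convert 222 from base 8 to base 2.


222 (base 8) = 146 (decimal)
146 (decimal) = 10010010 (base 2)


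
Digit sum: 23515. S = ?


2 + 3 + 5 + 1 + 5 = 16


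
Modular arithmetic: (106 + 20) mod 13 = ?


106 + 20 = 126
126 mod 13 = 9


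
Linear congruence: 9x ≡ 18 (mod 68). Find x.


GCD(9, 68) = 1, unique solution
a^(-1) mod 68 = 53
x = 53 * 18 mod 68 = 2

x ≡ 2 (mod 68)


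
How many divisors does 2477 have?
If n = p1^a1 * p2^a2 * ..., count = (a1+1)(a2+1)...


2477 = 2477^1
d(2477) = (1+1) = 2

2 divisors


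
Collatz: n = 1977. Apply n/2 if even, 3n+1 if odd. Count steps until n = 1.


1977 → 5932 → 2966 → 1483 → 4450 → 2225 → 6676 → 3338 → 1669 → 5008 → 2504 → 1252 → 626 → 313 → 940 → 470 → 235 → 706 → 353 → 1060 → 530 → 265 → 796 → 398 → 199 → 598 → 299 → 898 → 449 → 1348 → 674 → 337 → 1012 → 506 → 253 → 760 → 380 → 190 → 95 → 286 → 143 → 430 → 215 → 646 → 323 → 970 → 485 → 1456 → 728 → 364 → 182 → 91 → 274 → 137 → 412 → 206 → 103 → 310 → 155 → 466 → 233 → 700 → 350 → 175 → 526 → 263 → 790 → 395 → 1186 → 593 → 1780 → 890 → 445 → 1336 → 668 → 334 → 167 → 502 → 251 → 754 → 377 → 1132 → 566 → 283 → 850 → 425 → 1276 → 638 → 319 → 958 → 479 → 1438 → 719 → 2158 → 1079 → 3238 → 1619 → 4858 → 2429 → 7288 → 3644 → 1822 → 911 → 2734 → 1367 → 4102 → 2051 → 6154 → 3077 → 9232 → 4616 → 2308 → 1154 → 577 → 1732 → 866 → 433 → 1300 → 650 → 325 → 976 → 488 → 244 → 122 → 61 → 184 → 92 → 46 → 23 → 70 → 35 → 106 → 53 → 160 → 80 → 40 → 20 → 10 → 5 → 16 → 8 → 4 → 2 → 1
Total steps = 143

143 steps


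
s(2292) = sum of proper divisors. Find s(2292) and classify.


Proper divisors: 1, 2, 3, 4, 6, 12, 191, 382, 573, 764, 1146
Sum = 1 + 2 + 3 + 4 + 6 + 12 + 191 + 382 + 573 + 764 + 1146 = 3084
3084 > 2292 → abundant

s(2292) = 3084 (abundant)


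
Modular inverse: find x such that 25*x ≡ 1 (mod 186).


Use the extended Euclidean algorithm on (186, 25); each row r = 186*s + 25*t:
r=186, s=1, t=0
r=25, s=0, t=1
q=7: r=11, s=1, t=-7   [186*(1) + 25*(-7) = 11]
q=2: r=3, s=-2, t=15   [186*(-2) + 25*(15) = 3]
q=3: r=2, s=7, t=-52   [186*(7) + 25*(-52) = 2]
q=1: r=1, s=-9, t=67   [186*(-9) + 25*(67) = 1]
q=2: r=0, s=25, t=-186   [186*(25) + 25*(-186) = 0]
GCD = 1 with t = 67, so 25*(67) ≡ 1 (mod 186)
Inverse = 67 mod 186 = 67
Check: 25 * 67 = 1675 ≡ 1 (mod 186)

25^(-1) ≡ 67 (mod 186)


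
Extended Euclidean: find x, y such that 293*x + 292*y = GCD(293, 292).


Tabular extended Euclidean (each row: r = 293*s + 292*t):
r=293, s=1, t=0
r=292, s=0, t=1
q=1: r=1, s=1, t=-1   [293*(1) + 292*(-1) = 1]
q=292: r=0, s=-292, t=293   [293*(-292) + 292*(293) = 0]
GCD = 1; from the row with r=1: x=1, y=-1
Check: 293*(1) + 292*(-1) = 293 - 292 = 1

GCD = 1, x = 1, y = -1


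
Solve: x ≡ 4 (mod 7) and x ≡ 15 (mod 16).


M = 7*16 = 112
M1 = M/7 = 16, M2 = M/16 = 7
M1^(-1) mod 7 = 4, M2^(-1) mod 16 = 7
x = 4*16*4 + 15*7*7 = 991
991 mod 112 = 95
Check: 95 mod 7 = 4 ✓, 95 mod 16 = 15 ✓

x ≡ 95 (mod 112)


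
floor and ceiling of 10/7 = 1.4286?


10/7 = 1.4286
floor = 1
ceil = 2

floor = 1, ceil = 2


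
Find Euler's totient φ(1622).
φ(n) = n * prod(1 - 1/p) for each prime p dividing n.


1622 = 2 × 811
Prime factors: 2, 811
φ(1622) = 1622 × (1-1/2) × (1-1/811)
= 1622 × 1/2 × 810/811 = 810

φ(1622) = 810


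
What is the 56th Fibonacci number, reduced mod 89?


F(k) mod 89 for k=1..56:
1, 1, 2, 3, 5, 8, 13, 21, 34, 55, 0, 55, 55, 21, 76, 8, 84, 3, 87, 1, 88, 0, 88, 88, 87, 86, 84, 81, 76, 68, 55, 34, 0, 34, 34, 68, 13, 81, 5, 86, 2, 88, 1, 0, 1, 1, 2, 3, 5, 8, 13, 21, 34, 55, 0, 55
F(56) mod 89 = 55


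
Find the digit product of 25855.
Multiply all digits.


2 × 5 × 8 × 5 × 5 = 2000


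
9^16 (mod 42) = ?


9^1 mod 42 = 9
9^2 mod 42 = 39
9^3 mod 42 = 15
9^4 mod 42 = 9
9^5 mod 42 = 39
9^6 mod 42 = 15
9^7 mod 42 = 9
9^8 mod 42 = 39
9^9 mod 42 = 15
9^10 mod 42 = 9
9^11 mod 42 = 39
9^12 mod 42 = 15
9^13 mod 42 = 9
9^14 mod 42 = 39
9^15 mod 42 = 15
9^16 mod 42 = 9


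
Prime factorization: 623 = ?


623 / 7 = 89
89 / 89 = 1
623 = 7 × 89


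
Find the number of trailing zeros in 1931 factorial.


floor(1931/5) = 386
floor(1931/25) = 77
floor(1931/125) = 15
floor(1931/625) = 3
Total = 481

481 trailing zeros


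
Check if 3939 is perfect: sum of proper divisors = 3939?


Proper divisors of 3939: 1, 3, 13, 39, 101, 303, 1313
Sum = 1 + 3 + 13 + 39 + 101 + 303 + 1313 = 1773

No, 3939 is not perfect (1773 ≠ 3939)


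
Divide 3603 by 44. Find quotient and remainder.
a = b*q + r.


3603 = 44 * 81 + 39
Check: 3564 + 39 = 3603

q = 81, r = 39


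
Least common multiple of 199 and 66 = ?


GCD(199, 66) = 1
LCM = 199*66/1 = 13134/1 = 13134

LCM = 13134


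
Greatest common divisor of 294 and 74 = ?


294 = 3 * 74 + 72
74 = 1 * 72 + 2
72 = 36 * 2 + 0
GCD = 2


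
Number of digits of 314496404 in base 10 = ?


314496404 has 9 digits in base 10
floor(log10(314496404)) + 1 = floor(8.4976) + 1 = 9

9 digits (base 10)


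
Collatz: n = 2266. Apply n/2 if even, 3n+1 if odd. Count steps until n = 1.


2266 → 1133 → 3400 → 1700 → 850 → 425 → 1276 → 638 → 319 → 958 → 479 → 1438 → 719 → 2158 → 1079 → 3238 → 1619 → 4858 → 2429 → 7288 → 3644 → 1822 → 911 → 2734 → 1367 → 4102 → 2051 → 6154 → 3077 → 9232 → 4616 → 2308 → 1154 → 577 → 1732 → 866 → 433 → 1300 → 650 → 325 → 976 → 488 → 244 → 122 → 61 → 184 → 92 → 46 → 23 → 70 → 35 → 106 → 53 → 160 → 80 → 40 → 20 → 10 → 5 → 16 → 8 → 4 → 2 → 1
Total steps = 63

63 steps


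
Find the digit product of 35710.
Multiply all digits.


3 × 5 × 7 × 1 × 0 = 0


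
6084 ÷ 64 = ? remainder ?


6084 = 64 * 95 + 4
Check: 6080 + 4 = 6084

q = 95, r = 4


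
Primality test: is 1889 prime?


Check divisors up to sqrt(1889) = 43.4626
No divisors found.
1889 is prime.

Yes, 1889 is prime


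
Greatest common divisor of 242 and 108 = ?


242 = 2 * 108 + 26
108 = 4 * 26 + 4
26 = 6 * 4 + 2
4 = 2 * 2 + 0
GCD = 2


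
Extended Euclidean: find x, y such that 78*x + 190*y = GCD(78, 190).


Tabular extended Euclidean (each row: r = 78*s + 190*t):
r=78, s=1, t=0
r=190, s=0, t=1
q=0: r=78, s=1, t=0   [78*(1) + 190*(0) = 78]
q=2: r=34, s=-2, t=1   [78*(-2) + 190*(1) = 34]
q=2: r=10, s=5, t=-2   [78*(5) + 190*(-2) = 10]
q=3: r=4, s=-17, t=7   [78*(-17) + 190*(7) = 4]
q=2: r=2, s=39, t=-16   [78*(39) + 190*(-16) = 2]
q=2: r=0, s=-95, t=39   [78*(-95) + 190*(39) = 0]
GCD = 2; from the row with r=2: x=39, y=-16
Check: 78*(39) + 190*(-16) = 3042 - 3040 = 2

GCD = 2, x = 39, y = -16


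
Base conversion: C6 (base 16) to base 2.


C6 (base 16) = 198 (decimal)
198 (decimal) = 11000110 (base 2)


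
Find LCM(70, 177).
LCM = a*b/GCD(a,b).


GCD(70, 177) = 1
LCM = 70*177/1 = 12390/1 = 12390

LCM = 12390


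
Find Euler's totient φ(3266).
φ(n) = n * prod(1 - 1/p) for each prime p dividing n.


3266 = 2 × 23 × 71
Prime factors: 2, 23, 71
φ(3266) = 3266 × (1-1/2) × (1-1/23) × (1-1/71)
= 3266 × 1/2 × 22/23 × 70/71 = 1540

φ(3266) = 1540


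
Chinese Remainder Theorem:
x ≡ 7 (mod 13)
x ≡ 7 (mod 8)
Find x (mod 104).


M = 13*8 = 104
M1 = M/13 = 8, M2 = M/8 = 13
M1^(-1) mod 13 = 5, M2^(-1) mod 8 = 5
x = 7*8*5 + 7*13*5 = 735
735 mod 104 = 7
Check: 7 mod 13 = 7 ✓, 7 mod 8 = 7 ✓

x ≡ 7 (mod 104)


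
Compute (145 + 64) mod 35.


145 + 64 = 209
209 mod 35 = 34


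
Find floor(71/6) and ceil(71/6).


71/6 = 11.8333
floor = 11
ceil = 12

floor = 11, ceil = 12


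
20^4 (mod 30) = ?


20^1 mod 30 = 20
20^2 mod 30 = 10
20^3 mod 30 = 20
20^4 mod 30 = 10


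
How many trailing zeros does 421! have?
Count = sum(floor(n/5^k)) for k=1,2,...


floor(421/5) = 84
floor(421/25) = 16
floor(421/125) = 3
Total = 103

103 trailing zeros


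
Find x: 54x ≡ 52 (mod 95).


GCD(54, 95) = 1, unique solution
a^(-1) mod 95 = 44
x = 44 * 52 mod 95 = 8

x ≡ 8 (mod 95)


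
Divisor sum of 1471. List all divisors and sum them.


Divisors of 1471: 1, 1471
Sum = 1 + 1471 = 1472

σ(1471) = 1472


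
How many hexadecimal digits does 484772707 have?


484772707 in base 16 = 1CE50B63
Number of digits = 8

8 digits (base 16)


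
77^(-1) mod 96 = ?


Use the extended Euclidean algorithm on (96, 77); each row r = 96*s + 77*t:
r=96, s=1, t=0
r=77, s=0, t=1
q=1: r=19, s=1, t=-1   [96*(1) + 77*(-1) = 19]
q=4: r=1, s=-4, t=5   [96*(-4) + 77*(5) = 1]
q=19: r=0, s=77, t=-96   [96*(77) + 77*(-96) = 0]
GCD = 1 with t = 5, so 77*(5) ≡ 1 (mod 96)
Inverse = 5 mod 96 = 5
Check: 77 * 5 = 385 ≡ 1 (mod 96)

77^(-1) ≡ 5 (mod 96)


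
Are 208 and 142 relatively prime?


Euclidean algorithm:
208 = 1 * 142 + 66
142 = 2 * 66 + 10
66 = 6 * 10 + 6
10 = 1 * 6 + 4
6 = 1 * 4 + 2
4 = 2 * 2 + 0
GCD(208, 142) = 2

No, not coprime (GCD = 2)


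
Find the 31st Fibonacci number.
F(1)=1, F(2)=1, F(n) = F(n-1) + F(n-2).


Sequence: 1, 1, 2, 3, 5, 8, 13, 21, 34, 55, 89, 144, 233, 377, 610, 987, 1597, 2584, 4181, 6765, 10946, 17711, 28657, 46368, 75025, 121393, 196418, 317811, 514229, 832040, 1346269
F(31) = 1346269


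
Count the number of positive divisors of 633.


633 = 3^1 × 211^1
d(633) = (1+1) × (1+1) = 4

4 divisors


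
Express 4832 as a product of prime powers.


4832 / 2 = 2416
2416 / 2 = 1208
1208 / 2 = 604
604 / 2 = 302
302 / 2 = 151
151 / 151 = 1
4832 = 2^5 × 151


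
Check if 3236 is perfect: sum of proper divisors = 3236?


Proper divisors of 3236: 1, 2, 4, 809, 1618
Sum = 1 + 2 + 4 + 809 + 1618 = 2434

No, 3236 is not perfect (2434 ≠ 3236)


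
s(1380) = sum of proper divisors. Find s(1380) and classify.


Proper divisors: 1, 2, 3, 4, 5, 6, 10, 12, 15, 20, 23, 30, 46, 60, 69, 92, 115, 138, 230, 276, 345, 460, 690
Sum = 1 + 2 + 3 + 4 + 5 + 6 + 10 + 12 + 15 + 20 + 23 + 30 + 46 + 60 + 69 + 92 + 115 + 138 + 230 + 276 + 345 + 460 + 690 = 2652
2652 > 1380 → abundant

s(1380) = 2652 (abundant)


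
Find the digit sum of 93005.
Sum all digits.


9 + 3 + 0 + 0 + 5 = 17


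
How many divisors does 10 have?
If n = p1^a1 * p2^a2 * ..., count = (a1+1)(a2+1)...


10 = 2^1 × 5^1
d(10) = (1+1) × (1+1) = 4

4 divisors


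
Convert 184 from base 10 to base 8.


184 (base 10) = 184 (decimal)
184 (decimal) = 270 (base 8)


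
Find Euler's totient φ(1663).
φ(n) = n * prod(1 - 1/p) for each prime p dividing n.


1663 = 1663
Prime factors: 1663
φ(1663) = 1663 × (1-1/1663)
= 1663 × 1662/1663 = 1662

φ(1663) = 1662


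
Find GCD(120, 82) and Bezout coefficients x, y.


Tabular extended Euclidean (each row: r = 120*s + 82*t):
r=120, s=1, t=0
r=82, s=0, t=1
q=1: r=38, s=1, t=-1   [120*(1) + 82*(-1) = 38]
q=2: r=6, s=-2, t=3   [120*(-2) + 82*(3) = 6]
q=6: r=2, s=13, t=-19   [120*(13) + 82*(-19) = 2]
q=3: r=0, s=-41, t=60   [120*(-41) + 82*(60) = 0]
GCD = 2; from the row with r=2: x=13, y=-19
Check: 120*(13) + 82*(-19) = 1560 - 1558 = 2

GCD = 2, x = 13, y = -19


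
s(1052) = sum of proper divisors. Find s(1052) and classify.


Proper divisors: 1, 2, 4, 263, 526
Sum = 1 + 2 + 4 + 263 + 526 = 796
796 < 1052 → deficient

s(1052) = 796 (deficient)


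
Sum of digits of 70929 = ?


7 + 0 + 9 + 2 + 9 = 27


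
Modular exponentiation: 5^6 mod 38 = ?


5^1 mod 38 = 5
5^2 mod 38 = 25
5^3 mod 38 = 11
5^4 mod 38 = 17
5^5 mod 38 = 9
5^6 mod 38 = 7


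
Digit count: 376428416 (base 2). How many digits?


376428416 in base 2 = 10110011011111101011110000000
Number of digits = 29

29 digits (base 2)


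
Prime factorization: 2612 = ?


2612 / 2 = 1306
1306 / 2 = 653
653 / 653 = 1
2612 = 2^2 × 653


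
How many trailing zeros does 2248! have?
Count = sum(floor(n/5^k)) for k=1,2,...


floor(2248/5) = 449
floor(2248/25) = 89
floor(2248/125) = 17
floor(2248/625) = 3
Total = 558

558 trailing zeros


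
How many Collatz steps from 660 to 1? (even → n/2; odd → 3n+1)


660 → 330 → 165 → 496 → 248 → 124 → 62 → 31 → 94 → 47 → 142 → 71 → 214 → 107 → 322 → 161 → 484 → 242 → 121 → 364 → 182 → 91 → 274 → 137 → 412 → 206 → 103 → 310 → 155 → 466 → 233 → 700 → 350 → 175 → 526 → 263 → 790 → 395 → 1186 → 593 → 1780 → 890 → 445 → 1336 → 668 → 334 → 167 → 502 → 251 → 754 → 377 → 1132 → 566 → 283 → 850 → 425 → 1276 → 638 → 319 → 958 → 479 → 1438 → 719 → 2158 → 1079 → 3238 → 1619 → 4858 → 2429 → 7288 → 3644 → 1822 → 911 → 2734 → 1367 → 4102 → 2051 → 6154 → 3077 → 9232 → 4616 → 2308 → 1154 → 577 → 1732 → 866 → 433 → 1300 → 650 → 325 → 976 → 488 → 244 → 122 → 61 → 184 → 92 → 46 → 23 → 70 → 35 → 106 → 53 → 160 → 80 → 40 → 20 → 10 → 5 → 16 → 8 → 4 → 2 → 1
Total steps = 113

113 steps
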